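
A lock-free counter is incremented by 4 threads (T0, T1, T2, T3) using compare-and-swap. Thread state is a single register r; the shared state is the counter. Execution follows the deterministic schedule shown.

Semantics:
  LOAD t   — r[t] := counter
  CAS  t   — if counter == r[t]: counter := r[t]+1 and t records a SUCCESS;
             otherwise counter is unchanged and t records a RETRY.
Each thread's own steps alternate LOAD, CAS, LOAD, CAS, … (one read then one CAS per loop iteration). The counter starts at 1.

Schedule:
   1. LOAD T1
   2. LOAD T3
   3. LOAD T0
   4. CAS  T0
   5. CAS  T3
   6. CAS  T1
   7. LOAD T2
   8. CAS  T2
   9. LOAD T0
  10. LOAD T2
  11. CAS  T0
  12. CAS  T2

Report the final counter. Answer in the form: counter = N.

counter = 4

1. LOAD T1 → mem=1 r[T1]=1 [LOAD]
2. LOAD T3 → mem=1 r[T3]=1 [LOAD]
3. LOAD T0 → mem=1 r[T0]=1 [LOAD]
4. CAS T0 → mem=2 r[T0]=1 [OK]
5. CAS T3 → mem=2 r[T3]=1 [RETRY]
6. CAS T1 → mem=2 r[T1]=1 [RETRY]
7. LOAD T2 → mem=2 r[T2]=2 [LOAD]
8. CAS T2 → mem=3 r[T2]=2 [OK]
9. LOAD T0 → mem=3 r[T0]=3 [LOAD]
10. LOAD T2 → mem=3 r[T2]=3 [LOAD]
11. CAS T0 → mem=4 r[T0]=3 [OK]
12. CAS T2 → mem=4 r[T2]=3 [RETRY]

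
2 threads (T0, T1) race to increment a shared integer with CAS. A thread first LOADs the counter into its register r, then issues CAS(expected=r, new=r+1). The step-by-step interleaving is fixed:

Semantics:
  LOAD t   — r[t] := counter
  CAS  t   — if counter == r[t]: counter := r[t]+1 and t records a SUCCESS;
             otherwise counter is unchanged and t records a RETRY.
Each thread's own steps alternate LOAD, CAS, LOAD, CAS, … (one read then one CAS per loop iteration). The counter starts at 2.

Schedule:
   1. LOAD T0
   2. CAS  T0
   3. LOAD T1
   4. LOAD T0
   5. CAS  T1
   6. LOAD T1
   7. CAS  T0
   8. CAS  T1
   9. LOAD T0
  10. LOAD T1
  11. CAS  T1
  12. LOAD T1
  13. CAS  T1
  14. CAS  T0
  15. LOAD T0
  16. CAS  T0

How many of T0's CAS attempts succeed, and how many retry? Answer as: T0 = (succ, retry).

T0 = (2, 2)

1. LOAD T0 → mem=2 r[T0]=2 [LOAD]
2. CAS T0 → mem=3 r[T0]=2 [OK]
3. LOAD T1 → mem=3 r[T1]=3 [LOAD]
4. LOAD T0 → mem=3 r[T0]=3 [LOAD]
5. CAS T1 → mem=4 r[T1]=3 [OK]
6. LOAD T1 → mem=4 r[T1]=4 [LOAD]
7. CAS T0 → mem=4 r[T0]=3 [RETRY]
8. CAS T1 → mem=5 r[T1]=4 [OK]
9. LOAD T0 → mem=5 r[T0]=5 [LOAD]
10. LOAD T1 → mem=5 r[T1]=5 [LOAD]
11. CAS T1 → mem=6 r[T1]=5 [OK]
12. LOAD T1 → mem=6 r[T1]=6 [LOAD]
13. CAS T1 → mem=7 r[T1]=6 [OK]
14. CAS T0 → mem=7 r[T0]=5 [RETRY]
15. LOAD T0 → mem=7 r[T0]=7 [LOAD]
16. CAS T0 → mem=8 r[T0]=7 [OK]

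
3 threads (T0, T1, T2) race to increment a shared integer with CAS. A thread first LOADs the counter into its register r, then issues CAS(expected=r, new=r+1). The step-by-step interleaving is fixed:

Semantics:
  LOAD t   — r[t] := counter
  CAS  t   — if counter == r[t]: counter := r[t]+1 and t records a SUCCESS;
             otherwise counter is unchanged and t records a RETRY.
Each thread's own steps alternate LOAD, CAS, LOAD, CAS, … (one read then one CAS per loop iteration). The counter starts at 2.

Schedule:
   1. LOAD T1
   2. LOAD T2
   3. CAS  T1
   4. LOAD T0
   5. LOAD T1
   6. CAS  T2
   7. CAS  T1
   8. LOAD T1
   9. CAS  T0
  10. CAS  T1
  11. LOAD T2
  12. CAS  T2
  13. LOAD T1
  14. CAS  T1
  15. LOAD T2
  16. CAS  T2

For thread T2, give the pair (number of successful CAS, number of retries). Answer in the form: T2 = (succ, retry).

T1 LOAD — after: cnt=2, r=2 — load
T2 LOAD — after: cnt=2, r=2 — load
T1 CAS — after: cnt=3, r=2 — ok
T0 LOAD — after: cnt=3, r=3 — load
T1 LOAD — after: cnt=3, r=3 — load
T2 CAS — after: cnt=3, r=2 — retry
T1 CAS — after: cnt=4, r=3 — ok
T1 LOAD — after: cnt=4, r=4 — load
T0 CAS — after: cnt=4, r=3 — retry
T1 CAS — after: cnt=5, r=4 — ok
T2 LOAD — after: cnt=5, r=5 — load
T2 CAS — after: cnt=6, r=5 — ok
T1 LOAD — after: cnt=6, r=6 — load
T1 CAS — after: cnt=7, r=6 — ok
T2 LOAD — after: cnt=7, r=7 — load
T2 CAS — after: cnt=8, r=7 — ok

T2 = (2, 1)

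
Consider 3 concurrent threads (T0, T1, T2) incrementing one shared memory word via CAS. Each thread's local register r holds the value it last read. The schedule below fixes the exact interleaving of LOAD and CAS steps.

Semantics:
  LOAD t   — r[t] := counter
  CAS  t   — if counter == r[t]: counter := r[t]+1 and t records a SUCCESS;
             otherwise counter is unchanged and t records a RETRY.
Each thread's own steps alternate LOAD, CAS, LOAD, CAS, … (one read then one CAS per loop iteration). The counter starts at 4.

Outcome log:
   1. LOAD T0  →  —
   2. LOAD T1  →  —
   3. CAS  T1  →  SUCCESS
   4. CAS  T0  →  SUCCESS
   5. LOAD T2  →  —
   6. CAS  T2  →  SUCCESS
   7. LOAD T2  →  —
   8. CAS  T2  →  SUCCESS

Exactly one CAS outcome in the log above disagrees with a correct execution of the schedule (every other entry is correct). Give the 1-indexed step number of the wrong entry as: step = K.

Reference trace:
[1] T0.load  rd  (counter 4, T0.r 4)
[2] T1.load  rd  (counter 4, T1.r 4)
[3] T1.cas  hit  (counter 5, T1.r 4)
[4] T0.cas  miss  (counter 5, T0.r 4)
[5] T2.load  rd  (counter 5, T2.r 5)
[6] T2.cas  hit  (counter 6, T2.r 5)
[7] T2.load  rd  (counter 6, T2.r 6)
[8] T2.cas  hit  (counter 7, T2.r 6)
Log disagrees first at step 4.

step = 4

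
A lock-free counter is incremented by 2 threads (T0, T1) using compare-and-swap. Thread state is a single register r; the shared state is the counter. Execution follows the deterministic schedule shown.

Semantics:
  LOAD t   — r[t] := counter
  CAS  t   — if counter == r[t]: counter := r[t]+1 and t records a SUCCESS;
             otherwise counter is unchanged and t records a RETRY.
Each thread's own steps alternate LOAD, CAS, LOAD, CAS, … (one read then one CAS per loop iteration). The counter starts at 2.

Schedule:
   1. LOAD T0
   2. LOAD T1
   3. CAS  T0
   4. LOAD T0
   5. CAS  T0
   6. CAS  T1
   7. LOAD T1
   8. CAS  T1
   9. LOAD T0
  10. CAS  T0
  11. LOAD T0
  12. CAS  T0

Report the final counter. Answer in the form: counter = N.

counter = 7

step 1: T0 LOAD ⇒ load; ctr=2 reg=2
step 2: T1 LOAD ⇒ load; ctr=2 reg=2
step 3: T0 CAS ⇒ ok; ctr=3 reg=2
step 4: T0 LOAD ⇒ load; ctr=3 reg=3
step 5: T0 CAS ⇒ ok; ctr=4 reg=3
step 6: T1 CAS ⇒ retry; ctr=4 reg=2
step 7: T1 LOAD ⇒ load; ctr=4 reg=4
step 8: T1 CAS ⇒ ok; ctr=5 reg=4
step 9: T0 LOAD ⇒ load; ctr=5 reg=5
step 10: T0 CAS ⇒ ok; ctr=6 reg=5
step 11: T0 LOAD ⇒ load; ctr=6 reg=6
step 12: T0 CAS ⇒ ok; ctr=7 reg=6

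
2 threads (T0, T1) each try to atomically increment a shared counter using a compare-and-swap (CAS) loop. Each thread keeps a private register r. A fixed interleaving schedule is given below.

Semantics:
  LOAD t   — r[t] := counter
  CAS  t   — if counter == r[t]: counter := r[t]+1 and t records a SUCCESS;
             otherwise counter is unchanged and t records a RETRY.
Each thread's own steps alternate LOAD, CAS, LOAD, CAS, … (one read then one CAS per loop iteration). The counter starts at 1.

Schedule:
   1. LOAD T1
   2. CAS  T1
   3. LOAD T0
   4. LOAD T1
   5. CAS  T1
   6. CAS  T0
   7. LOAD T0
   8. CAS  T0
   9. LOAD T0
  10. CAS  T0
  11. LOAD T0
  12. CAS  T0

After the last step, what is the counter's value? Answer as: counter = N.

[1] T1.load  rd  (counter 1, T1.r 1)
[2] T1.cas  hit  (counter 2, T1.r 1)
[3] T0.load  rd  (counter 2, T0.r 2)
[4] T1.load  rd  (counter 2, T1.r 2)
[5] T1.cas  hit  (counter 3, T1.r 2)
[6] T0.cas  miss  (counter 3, T0.r 2)
[7] T0.load  rd  (counter 3, T0.r 3)
[8] T0.cas  hit  (counter 4, T0.r 3)
[9] T0.load  rd  (counter 4, T0.r 4)
[10] T0.cas  hit  (counter 5, T0.r 4)
[11] T0.load  rd  (counter 5, T0.r 5)
[12] T0.cas  hit  (counter 6, T0.r 5)

counter = 6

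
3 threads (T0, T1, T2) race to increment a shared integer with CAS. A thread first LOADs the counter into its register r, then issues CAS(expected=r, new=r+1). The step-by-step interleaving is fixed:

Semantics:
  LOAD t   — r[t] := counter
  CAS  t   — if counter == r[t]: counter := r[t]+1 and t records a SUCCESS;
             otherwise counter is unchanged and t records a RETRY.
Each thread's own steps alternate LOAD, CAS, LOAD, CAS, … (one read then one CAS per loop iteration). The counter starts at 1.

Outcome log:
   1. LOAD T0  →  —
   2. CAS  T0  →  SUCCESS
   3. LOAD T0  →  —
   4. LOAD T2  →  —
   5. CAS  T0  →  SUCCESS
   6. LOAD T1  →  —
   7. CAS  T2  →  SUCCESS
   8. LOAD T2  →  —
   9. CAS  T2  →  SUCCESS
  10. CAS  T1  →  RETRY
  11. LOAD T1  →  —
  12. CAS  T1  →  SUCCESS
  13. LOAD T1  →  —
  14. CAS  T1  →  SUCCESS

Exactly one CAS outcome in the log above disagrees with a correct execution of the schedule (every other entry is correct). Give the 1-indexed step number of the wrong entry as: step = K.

step = 7

Reference trace:
T0 LOAD — after: cnt=1, r=1 — load
T0 CAS — after: cnt=2, r=1 — ok
T0 LOAD — after: cnt=2, r=2 — load
T2 LOAD — after: cnt=2, r=2 — load
T0 CAS — after: cnt=3, r=2 — ok
T1 LOAD — after: cnt=3, r=3 — load
T2 CAS — after: cnt=3, r=2 — retry
T2 LOAD — after: cnt=3, r=3 — load
T2 CAS — after: cnt=4, r=3 — ok
T1 CAS — after: cnt=4, r=3 — retry
T1 LOAD — after: cnt=4, r=4 — load
T1 CAS — after: cnt=5, r=4 — ok
T1 LOAD — after: cnt=5, r=5 — load
T1 CAS — after: cnt=6, r=5 — ok
Log disagrees first at step 7.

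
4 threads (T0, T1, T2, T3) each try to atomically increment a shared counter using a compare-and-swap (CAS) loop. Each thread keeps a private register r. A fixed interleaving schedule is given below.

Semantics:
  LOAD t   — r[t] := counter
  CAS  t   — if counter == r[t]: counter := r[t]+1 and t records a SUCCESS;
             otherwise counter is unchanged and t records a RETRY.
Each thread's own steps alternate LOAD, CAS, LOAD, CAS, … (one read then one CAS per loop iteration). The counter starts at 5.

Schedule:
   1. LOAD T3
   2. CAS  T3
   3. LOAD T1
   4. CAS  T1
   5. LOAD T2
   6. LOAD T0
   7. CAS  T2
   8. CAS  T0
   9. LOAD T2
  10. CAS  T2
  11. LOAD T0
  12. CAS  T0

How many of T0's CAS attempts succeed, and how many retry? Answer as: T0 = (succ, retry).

T0 = (1, 1)

#1 T3 reads 5
#2 T3 CAS(5→6) writes; counter now 6
#3 T1 reads 6
#4 T1 CAS(6→7) writes; counter now 7
#5 T2 reads 7
#6 T0 reads 7
#7 T2 CAS(7→8) writes; counter now 8
#8 T0 CAS(7→8) fails; counter now 8
#9 T2 reads 8
#10 T2 CAS(8→9) writes; counter now 9
#11 T0 reads 9
#12 T0 CAS(9→10) writes; counter now 10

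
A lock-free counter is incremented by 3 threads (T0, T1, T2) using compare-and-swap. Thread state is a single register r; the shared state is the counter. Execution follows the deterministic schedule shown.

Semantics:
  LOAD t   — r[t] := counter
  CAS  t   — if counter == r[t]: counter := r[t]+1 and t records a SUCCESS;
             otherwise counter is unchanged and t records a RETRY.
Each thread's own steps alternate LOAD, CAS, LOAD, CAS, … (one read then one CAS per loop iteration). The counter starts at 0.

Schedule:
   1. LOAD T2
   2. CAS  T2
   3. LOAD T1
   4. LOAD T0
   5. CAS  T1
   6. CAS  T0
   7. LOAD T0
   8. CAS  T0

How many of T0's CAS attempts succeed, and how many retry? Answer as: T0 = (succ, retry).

   1) LOAD T2:  M=0  r_T2=0
   2) CAS  T2:  M=1  r_T2=0 ✓
   3) LOAD T1:  M=1  r_T1=1
   4) LOAD T0:  M=1  r_T0=1
   5) CAS  T1:  M=2  r_T1=1 ✓
   6) CAS  T0:  M=2  r_T0=1 ✗
   7) LOAD T0:  M=2  r_T0=2
   8) CAS  T0:  M=3  r_T0=2 ✓

T0 = (1, 1)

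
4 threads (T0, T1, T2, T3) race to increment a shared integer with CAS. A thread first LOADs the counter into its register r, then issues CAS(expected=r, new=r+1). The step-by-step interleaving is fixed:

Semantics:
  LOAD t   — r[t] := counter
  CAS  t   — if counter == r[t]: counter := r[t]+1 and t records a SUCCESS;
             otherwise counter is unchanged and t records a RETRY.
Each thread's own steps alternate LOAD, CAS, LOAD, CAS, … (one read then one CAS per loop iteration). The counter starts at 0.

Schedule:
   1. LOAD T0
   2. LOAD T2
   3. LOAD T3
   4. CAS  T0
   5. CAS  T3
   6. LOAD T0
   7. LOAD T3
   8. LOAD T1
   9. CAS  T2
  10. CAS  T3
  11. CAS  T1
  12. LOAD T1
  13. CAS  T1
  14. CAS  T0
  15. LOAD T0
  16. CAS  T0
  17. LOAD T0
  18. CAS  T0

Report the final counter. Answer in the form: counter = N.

counter = 5

[1] T0.load  rd  (counter 0, T0.r 0)
[2] T2.load  rd  (counter 0, T2.r 0)
[3] T3.load  rd  (counter 0, T3.r 0)
[4] T0.cas  hit  (counter 1, T0.r 0)
[5] T3.cas  miss  (counter 1, T3.r 0)
[6] T0.load  rd  (counter 1, T0.r 1)
[7] T3.load  rd  (counter 1, T3.r 1)
[8] T1.load  rd  (counter 1, T1.r 1)
[9] T2.cas  miss  (counter 1, T2.r 0)
[10] T3.cas  hit  (counter 2, T3.r 1)
[11] T1.cas  miss  (counter 2, T1.r 1)
[12] T1.load  rd  (counter 2, T1.r 2)
[13] T1.cas  hit  (counter 3, T1.r 2)
[14] T0.cas  miss  (counter 3, T0.r 1)
[15] T0.load  rd  (counter 3, T0.r 3)
[16] T0.cas  hit  (counter 4, T0.r 3)
[17] T0.load  rd  (counter 4, T0.r 4)
[18] T0.cas  hit  (counter 5, T0.r 4)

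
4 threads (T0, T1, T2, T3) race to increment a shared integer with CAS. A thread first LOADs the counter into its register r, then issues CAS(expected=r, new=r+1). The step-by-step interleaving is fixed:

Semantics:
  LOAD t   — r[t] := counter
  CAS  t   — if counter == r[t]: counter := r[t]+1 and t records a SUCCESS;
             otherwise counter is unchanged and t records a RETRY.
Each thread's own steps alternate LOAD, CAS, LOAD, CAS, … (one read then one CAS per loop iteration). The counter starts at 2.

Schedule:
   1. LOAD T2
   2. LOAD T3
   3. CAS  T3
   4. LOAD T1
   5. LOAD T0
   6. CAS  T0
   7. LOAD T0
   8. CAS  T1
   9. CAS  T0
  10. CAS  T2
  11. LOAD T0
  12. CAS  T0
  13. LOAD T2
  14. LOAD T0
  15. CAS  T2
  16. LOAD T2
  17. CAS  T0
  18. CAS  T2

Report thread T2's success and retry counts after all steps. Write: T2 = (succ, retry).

T2 = (2, 1)

1. LOAD T2 → mem=2 r[T2]=2 [LOAD]
2. LOAD T3 → mem=2 r[T3]=2 [LOAD]
3. CAS T3 → mem=3 r[T3]=2 [OK]
4. LOAD T1 → mem=3 r[T1]=3 [LOAD]
5. LOAD T0 → mem=3 r[T0]=3 [LOAD]
6. CAS T0 → mem=4 r[T0]=3 [OK]
7. LOAD T0 → mem=4 r[T0]=4 [LOAD]
8. CAS T1 → mem=4 r[T1]=3 [RETRY]
9. CAS T0 → mem=5 r[T0]=4 [OK]
10. CAS T2 → mem=5 r[T2]=2 [RETRY]
11. LOAD T0 → mem=5 r[T0]=5 [LOAD]
12. CAS T0 → mem=6 r[T0]=5 [OK]
13. LOAD T2 → mem=6 r[T2]=6 [LOAD]
14. LOAD T0 → mem=6 r[T0]=6 [LOAD]
15. CAS T2 → mem=7 r[T2]=6 [OK]
16. LOAD T2 → mem=7 r[T2]=7 [LOAD]
17. CAS T0 → mem=7 r[T0]=6 [RETRY]
18. CAS T2 → mem=8 r[T2]=7 [OK]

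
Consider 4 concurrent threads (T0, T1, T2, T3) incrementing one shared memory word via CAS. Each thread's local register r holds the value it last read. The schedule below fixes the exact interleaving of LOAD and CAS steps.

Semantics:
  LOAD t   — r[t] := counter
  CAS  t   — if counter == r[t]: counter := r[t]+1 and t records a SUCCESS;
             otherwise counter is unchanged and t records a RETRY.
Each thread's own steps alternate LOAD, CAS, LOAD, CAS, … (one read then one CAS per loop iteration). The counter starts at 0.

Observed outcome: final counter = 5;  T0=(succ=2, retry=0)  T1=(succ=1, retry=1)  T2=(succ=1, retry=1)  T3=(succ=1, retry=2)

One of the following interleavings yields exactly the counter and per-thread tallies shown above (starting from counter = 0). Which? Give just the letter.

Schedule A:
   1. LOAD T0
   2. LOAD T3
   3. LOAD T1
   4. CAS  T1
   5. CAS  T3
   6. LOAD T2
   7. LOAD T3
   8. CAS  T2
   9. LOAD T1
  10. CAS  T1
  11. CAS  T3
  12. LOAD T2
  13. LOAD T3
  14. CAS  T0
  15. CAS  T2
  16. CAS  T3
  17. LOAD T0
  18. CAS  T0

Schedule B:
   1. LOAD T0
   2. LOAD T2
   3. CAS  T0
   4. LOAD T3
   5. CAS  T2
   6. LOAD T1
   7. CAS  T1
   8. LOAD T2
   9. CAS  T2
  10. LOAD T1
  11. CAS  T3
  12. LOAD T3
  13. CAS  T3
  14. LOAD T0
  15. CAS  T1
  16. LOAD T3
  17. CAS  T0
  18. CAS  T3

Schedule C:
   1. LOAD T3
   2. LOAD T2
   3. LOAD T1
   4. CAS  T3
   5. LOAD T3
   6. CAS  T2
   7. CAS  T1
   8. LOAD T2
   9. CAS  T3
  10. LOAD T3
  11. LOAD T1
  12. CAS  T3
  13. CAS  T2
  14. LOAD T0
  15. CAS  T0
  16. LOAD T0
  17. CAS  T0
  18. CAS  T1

B

Run B:
   1) LOAD T0:  M=0  r_T0=0
   2) LOAD T2:  M=0  r_T2=0
   3) CAS  T0:  M=1  r_T0=0 ✓
   4) LOAD T3:  M=1  r_T3=1
   5) CAS  T2:  M=1  r_T2=0 ✗
   6) LOAD T1:  M=1  r_T1=1
   7) CAS  T1:  M=2  r_T1=1 ✓
   8) LOAD T2:  M=2  r_T2=2
   9) CAS  T2:  M=3  r_T2=2 ✓
  10) LOAD T1:  M=3  r_T1=3
  11) CAS  T3:  M=3  r_T3=1 ✗
  12) LOAD T3:  M=3  r_T3=3
  13) CAS  T3:  M=4  r_T3=3 ✓
  14) LOAD T0:  M=4  r_T0=4
  15) CAS  T1:  M=4  r_T1=3 ✗
  16) LOAD T3:  M=4  r_T3=4
  17) CAS  T0:  M=5  r_T0=4 ✓
  18) CAS  T3:  M=5  r_T3=4 ✗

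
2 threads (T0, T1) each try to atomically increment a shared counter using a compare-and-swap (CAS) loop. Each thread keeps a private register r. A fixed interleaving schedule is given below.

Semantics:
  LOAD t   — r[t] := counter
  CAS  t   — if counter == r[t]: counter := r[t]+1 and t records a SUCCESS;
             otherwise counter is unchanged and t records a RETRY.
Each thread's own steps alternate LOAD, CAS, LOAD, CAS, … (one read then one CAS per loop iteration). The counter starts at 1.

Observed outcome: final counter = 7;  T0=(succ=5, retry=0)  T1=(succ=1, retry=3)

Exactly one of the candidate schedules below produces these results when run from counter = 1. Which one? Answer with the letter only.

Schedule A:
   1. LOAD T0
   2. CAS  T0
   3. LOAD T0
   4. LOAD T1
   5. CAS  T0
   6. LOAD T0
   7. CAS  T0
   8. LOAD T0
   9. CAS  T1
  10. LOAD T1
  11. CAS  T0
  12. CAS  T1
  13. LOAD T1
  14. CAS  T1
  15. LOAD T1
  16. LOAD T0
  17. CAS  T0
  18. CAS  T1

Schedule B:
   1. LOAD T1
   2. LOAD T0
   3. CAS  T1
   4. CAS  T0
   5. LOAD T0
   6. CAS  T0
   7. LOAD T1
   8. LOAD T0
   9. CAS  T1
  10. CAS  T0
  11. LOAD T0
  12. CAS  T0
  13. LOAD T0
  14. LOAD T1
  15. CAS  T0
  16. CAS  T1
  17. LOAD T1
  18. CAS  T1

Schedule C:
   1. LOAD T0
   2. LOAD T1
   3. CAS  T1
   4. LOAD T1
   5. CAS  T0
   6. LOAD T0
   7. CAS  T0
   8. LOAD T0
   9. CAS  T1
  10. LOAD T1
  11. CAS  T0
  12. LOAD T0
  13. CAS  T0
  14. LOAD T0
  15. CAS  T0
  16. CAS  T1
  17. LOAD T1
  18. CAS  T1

A

Tracing schedule A:
T0 LOAD — after: cnt=1, r=1 — load
T0 CAS — after: cnt=2, r=1 — ok
T0 LOAD — after: cnt=2, r=2 — load
T1 LOAD — after: cnt=2, r=2 — load
T0 CAS — after: cnt=3, r=2 — ok
T0 LOAD — after: cnt=3, r=3 — load
T0 CAS — after: cnt=4, r=3 — ok
T0 LOAD — after: cnt=4, r=4 — load
T1 CAS — after: cnt=4, r=2 — retry
T1 LOAD — after: cnt=4, r=4 — load
T0 CAS — after: cnt=5, r=4 — ok
T1 CAS — after: cnt=5, r=4 — retry
T1 LOAD — after: cnt=5, r=5 — load
T1 CAS — after: cnt=6, r=5 — ok
T1 LOAD — after: cnt=6, r=6 — load
T0 LOAD — after: cnt=6, r=6 — load
T0 CAS — after: cnt=7, r=6 — ok
T1 CAS — after: cnt=7, r=6 — retry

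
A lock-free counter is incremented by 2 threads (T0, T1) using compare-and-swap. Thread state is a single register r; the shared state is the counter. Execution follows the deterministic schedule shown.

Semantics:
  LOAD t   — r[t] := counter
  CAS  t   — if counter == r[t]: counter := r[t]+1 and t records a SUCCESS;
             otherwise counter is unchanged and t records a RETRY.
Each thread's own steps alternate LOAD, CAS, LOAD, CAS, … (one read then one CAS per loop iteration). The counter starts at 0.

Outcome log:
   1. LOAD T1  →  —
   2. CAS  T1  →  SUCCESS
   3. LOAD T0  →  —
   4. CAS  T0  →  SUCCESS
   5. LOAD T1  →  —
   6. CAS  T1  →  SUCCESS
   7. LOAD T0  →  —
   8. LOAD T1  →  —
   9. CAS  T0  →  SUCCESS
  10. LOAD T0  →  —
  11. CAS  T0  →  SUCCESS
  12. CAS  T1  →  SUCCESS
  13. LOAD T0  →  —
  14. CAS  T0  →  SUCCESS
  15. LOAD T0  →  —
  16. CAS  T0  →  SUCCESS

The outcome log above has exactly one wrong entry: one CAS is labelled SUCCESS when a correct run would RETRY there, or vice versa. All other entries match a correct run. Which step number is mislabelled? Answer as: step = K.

step = 12

Re-executing:
step 1: T1 LOAD ⇒ load; ctr=0 reg=0
step 2: T1 CAS ⇒ ok; ctr=1 reg=0
step 3: T0 LOAD ⇒ load; ctr=1 reg=1
step 4: T0 CAS ⇒ ok; ctr=2 reg=1
step 5: T1 LOAD ⇒ load; ctr=2 reg=2
step 6: T1 CAS ⇒ ok; ctr=3 reg=2
step 7: T0 LOAD ⇒ load; ctr=3 reg=3
step 8: T1 LOAD ⇒ load; ctr=3 reg=3
step 9: T0 CAS ⇒ ok; ctr=4 reg=3
step 10: T0 LOAD ⇒ load; ctr=4 reg=4
step 11: T0 CAS ⇒ ok; ctr=5 reg=4
step 12: T1 CAS ⇒ retry; ctr=5 reg=3
step 13: T0 LOAD ⇒ load; ctr=5 reg=5
step 14: T0 CAS ⇒ ok; ctr=6 reg=5
step 15: T0 LOAD ⇒ load; ctr=6 reg=6
step 16: T0 CAS ⇒ ok; ctr=7 reg=6
Mismatch at 12.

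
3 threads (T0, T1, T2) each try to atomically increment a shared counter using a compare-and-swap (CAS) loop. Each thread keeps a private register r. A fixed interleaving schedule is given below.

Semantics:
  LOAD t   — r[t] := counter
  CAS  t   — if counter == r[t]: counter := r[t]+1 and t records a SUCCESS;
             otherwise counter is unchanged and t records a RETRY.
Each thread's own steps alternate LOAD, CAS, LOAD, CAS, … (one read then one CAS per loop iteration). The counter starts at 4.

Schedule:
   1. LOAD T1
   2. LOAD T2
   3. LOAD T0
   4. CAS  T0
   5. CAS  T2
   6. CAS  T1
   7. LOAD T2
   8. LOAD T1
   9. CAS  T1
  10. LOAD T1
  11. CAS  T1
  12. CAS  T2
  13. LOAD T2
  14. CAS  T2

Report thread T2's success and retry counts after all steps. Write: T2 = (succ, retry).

T1 LOAD — after: cnt=4, r=4 — load
T2 LOAD — after: cnt=4, r=4 — load
T0 LOAD — after: cnt=4, r=4 — load
T0 CAS — after: cnt=5, r=4 — ok
T2 CAS — after: cnt=5, r=4 — retry
T1 CAS — after: cnt=5, r=4 — retry
T2 LOAD — after: cnt=5, r=5 — load
T1 LOAD — after: cnt=5, r=5 — load
T1 CAS — after: cnt=6, r=5 — ok
T1 LOAD — after: cnt=6, r=6 — load
T1 CAS — after: cnt=7, r=6 — ok
T2 CAS — after: cnt=7, r=5 — retry
T2 LOAD — after: cnt=7, r=7 — load
T2 CAS — after: cnt=8, r=7 — ok

T2 = (1, 2)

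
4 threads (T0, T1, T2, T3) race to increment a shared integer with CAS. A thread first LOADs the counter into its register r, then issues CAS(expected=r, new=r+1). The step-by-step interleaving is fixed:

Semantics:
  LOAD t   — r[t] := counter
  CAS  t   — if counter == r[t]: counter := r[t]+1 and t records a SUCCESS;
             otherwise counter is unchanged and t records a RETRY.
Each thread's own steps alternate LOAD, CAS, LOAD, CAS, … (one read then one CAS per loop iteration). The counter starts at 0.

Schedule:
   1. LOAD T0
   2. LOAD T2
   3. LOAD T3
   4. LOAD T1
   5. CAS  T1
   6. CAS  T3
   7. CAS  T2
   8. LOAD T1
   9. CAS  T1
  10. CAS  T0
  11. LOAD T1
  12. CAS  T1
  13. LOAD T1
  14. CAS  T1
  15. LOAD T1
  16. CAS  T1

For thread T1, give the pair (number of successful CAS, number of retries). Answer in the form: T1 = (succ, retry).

T0 LOAD — after: cnt=0, r=0 — load
T2 LOAD — after: cnt=0, r=0 — load
T3 LOAD — after: cnt=0, r=0 — load
T1 LOAD — after: cnt=0, r=0 — load
T1 CAS — after: cnt=1, r=0 — ok
T3 CAS — after: cnt=1, r=0 — retry
T2 CAS — after: cnt=1, r=0 — retry
T1 LOAD — after: cnt=1, r=1 — load
T1 CAS — after: cnt=2, r=1 — ok
T0 CAS — after: cnt=2, r=0 — retry
T1 LOAD — after: cnt=2, r=2 — load
T1 CAS — after: cnt=3, r=2 — ok
T1 LOAD — after: cnt=3, r=3 — load
T1 CAS — after: cnt=4, r=3 — ok
T1 LOAD — after: cnt=4, r=4 — load
T1 CAS — after: cnt=5, r=4 — ok

T1 = (5, 0)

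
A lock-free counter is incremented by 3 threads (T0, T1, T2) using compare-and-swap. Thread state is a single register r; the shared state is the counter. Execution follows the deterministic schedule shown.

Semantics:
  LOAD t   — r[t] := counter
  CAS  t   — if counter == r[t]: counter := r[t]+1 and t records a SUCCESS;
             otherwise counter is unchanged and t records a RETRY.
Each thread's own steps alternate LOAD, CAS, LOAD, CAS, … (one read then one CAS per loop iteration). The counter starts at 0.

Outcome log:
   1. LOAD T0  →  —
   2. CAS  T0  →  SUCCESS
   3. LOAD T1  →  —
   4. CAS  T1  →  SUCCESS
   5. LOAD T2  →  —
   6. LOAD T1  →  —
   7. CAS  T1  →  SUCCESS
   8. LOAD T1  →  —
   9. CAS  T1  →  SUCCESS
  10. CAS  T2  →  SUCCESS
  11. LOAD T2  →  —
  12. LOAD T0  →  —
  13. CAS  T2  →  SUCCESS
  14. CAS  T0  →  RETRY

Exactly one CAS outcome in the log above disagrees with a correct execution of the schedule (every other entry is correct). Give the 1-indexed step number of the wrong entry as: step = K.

Re-executing:
T0 LOAD — after: cnt=0, r=0 — load
T0 CAS — after: cnt=1, r=0 — ok
T1 LOAD — after: cnt=1, r=1 — load
T1 CAS — after: cnt=2, r=1 — ok
T2 LOAD — after: cnt=2, r=2 — load
T1 LOAD — after: cnt=2, r=2 — load
T1 CAS — after: cnt=3, r=2 — ok
T1 LOAD — after: cnt=3, r=3 — load
T1 CAS — after: cnt=4, r=3 — ok
T2 CAS — after: cnt=4, r=2 — retry
T2 LOAD — after: cnt=4, r=4 — load
T0 LOAD — after: cnt=4, r=4 — load
T2 CAS — after: cnt=5, r=4 — ok
T0 CAS — after: cnt=5, r=4 — retry
Log disagrees first at step 10.

step = 10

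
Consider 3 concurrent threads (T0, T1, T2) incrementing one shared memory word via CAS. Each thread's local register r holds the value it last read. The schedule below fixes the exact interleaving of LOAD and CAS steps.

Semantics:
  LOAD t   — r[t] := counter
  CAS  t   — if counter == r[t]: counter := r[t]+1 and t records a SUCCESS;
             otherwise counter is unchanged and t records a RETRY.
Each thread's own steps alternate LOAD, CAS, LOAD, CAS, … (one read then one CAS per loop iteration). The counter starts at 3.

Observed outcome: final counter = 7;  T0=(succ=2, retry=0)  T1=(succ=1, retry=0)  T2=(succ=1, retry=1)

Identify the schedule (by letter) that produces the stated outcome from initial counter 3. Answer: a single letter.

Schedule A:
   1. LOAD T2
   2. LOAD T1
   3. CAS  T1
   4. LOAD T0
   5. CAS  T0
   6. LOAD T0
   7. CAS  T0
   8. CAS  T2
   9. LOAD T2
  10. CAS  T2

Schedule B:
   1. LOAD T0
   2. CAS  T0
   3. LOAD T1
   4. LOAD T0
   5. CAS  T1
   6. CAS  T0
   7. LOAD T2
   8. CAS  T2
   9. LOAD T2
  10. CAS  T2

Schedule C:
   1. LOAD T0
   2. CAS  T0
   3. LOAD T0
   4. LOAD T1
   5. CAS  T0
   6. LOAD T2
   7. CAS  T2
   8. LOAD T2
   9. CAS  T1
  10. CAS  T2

Tracing schedule A:
#1 T2 reads 3
#2 T1 reads 3
#3 T1 CAS(3→4) writes; counter now 4
#4 T0 reads 4
#5 T0 CAS(4→5) writes; counter now 5
#6 T0 reads 5
#7 T0 CAS(5→6) writes; counter now 6
#8 T2 CAS(3→4) fails; counter now 6
#9 T2 reads 6
#10 T2 CAS(6→7) writes; counter now 7

A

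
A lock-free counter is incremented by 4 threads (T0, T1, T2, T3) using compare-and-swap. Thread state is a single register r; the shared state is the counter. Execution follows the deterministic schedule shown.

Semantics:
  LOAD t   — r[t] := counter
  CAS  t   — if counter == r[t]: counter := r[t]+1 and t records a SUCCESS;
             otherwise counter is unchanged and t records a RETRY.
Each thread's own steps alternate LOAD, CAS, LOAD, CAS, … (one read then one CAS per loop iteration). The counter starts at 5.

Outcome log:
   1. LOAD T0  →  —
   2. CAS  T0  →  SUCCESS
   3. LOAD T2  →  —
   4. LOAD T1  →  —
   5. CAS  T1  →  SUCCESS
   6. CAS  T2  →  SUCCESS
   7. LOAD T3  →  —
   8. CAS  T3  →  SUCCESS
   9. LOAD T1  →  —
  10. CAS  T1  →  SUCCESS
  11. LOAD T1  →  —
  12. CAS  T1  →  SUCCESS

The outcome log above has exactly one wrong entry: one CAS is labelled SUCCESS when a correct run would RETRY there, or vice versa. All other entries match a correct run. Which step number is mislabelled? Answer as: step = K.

step = 6

Re-executing:
#1 T0 reads 5
#2 T0 CAS(5→6) writes; counter now 6
#3 T2 reads 6
#4 T1 reads 6
#5 T1 CAS(6→7) writes; counter now 7
#6 T2 CAS(6→7) fails; counter now 7
#7 T3 reads 7
#8 T3 CAS(7→8) writes; counter now 8
#9 T1 reads 8
#10 T1 CAS(8→9) writes; counter now 9
#11 T1 reads 9
#12 T1 CAS(9→10) writes; counter now 10
Mismatch at 6.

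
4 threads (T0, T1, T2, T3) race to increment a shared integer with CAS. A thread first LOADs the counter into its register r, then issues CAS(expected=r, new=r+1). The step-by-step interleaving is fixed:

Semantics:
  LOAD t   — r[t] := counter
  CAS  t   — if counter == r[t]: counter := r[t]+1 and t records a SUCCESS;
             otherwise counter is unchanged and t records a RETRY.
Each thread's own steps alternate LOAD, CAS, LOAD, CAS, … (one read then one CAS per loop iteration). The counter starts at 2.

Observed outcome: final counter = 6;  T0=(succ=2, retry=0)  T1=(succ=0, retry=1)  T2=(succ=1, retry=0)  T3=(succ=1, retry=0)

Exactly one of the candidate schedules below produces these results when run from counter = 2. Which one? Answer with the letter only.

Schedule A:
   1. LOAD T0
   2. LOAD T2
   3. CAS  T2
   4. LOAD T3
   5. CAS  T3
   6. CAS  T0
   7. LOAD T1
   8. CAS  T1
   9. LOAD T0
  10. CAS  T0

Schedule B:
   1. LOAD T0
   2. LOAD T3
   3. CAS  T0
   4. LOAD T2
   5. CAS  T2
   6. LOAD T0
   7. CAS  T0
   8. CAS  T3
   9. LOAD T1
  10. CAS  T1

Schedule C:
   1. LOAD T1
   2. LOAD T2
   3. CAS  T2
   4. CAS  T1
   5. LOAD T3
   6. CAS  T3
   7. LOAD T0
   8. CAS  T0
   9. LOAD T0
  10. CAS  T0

Tracing schedule C:
[1] T1.load  rd  (counter 2, T1.r 2)
[2] T2.load  rd  (counter 2, T2.r 2)
[3] T2.cas  hit  (counter 3, T2.r 2)
[4] T1.cas  miss  (counter 3, T1.r 2)
[5] T3.load  rd  (counter 3, T3.r 3)
[6] T3.cas  hit  (counter 4, T3.r 3)
[7] T0.load  rd  (counter 4, T0.r 4)
[8] T0.cas  hit  (counter 5, T0.r 4)
[9] T0.load  rd  (counter 5, T0.r 5)
[10] T0.cas  hit  (counter 6, T0.r 5)

C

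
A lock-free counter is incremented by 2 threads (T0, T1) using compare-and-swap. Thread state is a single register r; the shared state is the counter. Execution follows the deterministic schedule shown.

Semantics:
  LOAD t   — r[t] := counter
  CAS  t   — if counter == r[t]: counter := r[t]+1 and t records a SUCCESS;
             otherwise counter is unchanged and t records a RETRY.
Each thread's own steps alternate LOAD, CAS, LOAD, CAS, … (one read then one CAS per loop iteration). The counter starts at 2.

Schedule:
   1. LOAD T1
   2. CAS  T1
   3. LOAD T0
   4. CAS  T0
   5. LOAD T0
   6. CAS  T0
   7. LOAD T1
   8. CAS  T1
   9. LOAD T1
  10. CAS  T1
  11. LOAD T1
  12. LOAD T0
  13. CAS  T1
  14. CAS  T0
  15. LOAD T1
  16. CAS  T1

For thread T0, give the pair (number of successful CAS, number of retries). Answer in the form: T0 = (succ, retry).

T0 = (2, 1)

T1 LOAD — after: cnt=2, r=2 — load
T1 CAS — after: cnt=3, r=2 — ok
T0 LOAD — after: cnt=3, r=3 — load
T0 CAS — after: cnt=4, r=3 — ok
T0 LOAD — after: cnt=4, r=4 — load
T0 CAS — after: cnt=5, r=4 — ok
T1 LOAD — after: cnt=5, r=5 — load
T1 CAS — after: cnt=6, r=5 — ok
T1 LOAD — after: cnt=6, r=6 — load
T1 CAS — after: cnt=7, r=6 — ok
T1 LOAD — after: cnt=7, r=7 — load
T0 LOAD — after: cnt=7, r=7 — load
T1 CAS — after: cnt=8, r=7 — ok
T0 CAS — after: cnt=8, r=7 — retry
T1 LOAD — after: cnt=8, r=8 — load
T1 CAS — after: cnt=9, r=8 — ok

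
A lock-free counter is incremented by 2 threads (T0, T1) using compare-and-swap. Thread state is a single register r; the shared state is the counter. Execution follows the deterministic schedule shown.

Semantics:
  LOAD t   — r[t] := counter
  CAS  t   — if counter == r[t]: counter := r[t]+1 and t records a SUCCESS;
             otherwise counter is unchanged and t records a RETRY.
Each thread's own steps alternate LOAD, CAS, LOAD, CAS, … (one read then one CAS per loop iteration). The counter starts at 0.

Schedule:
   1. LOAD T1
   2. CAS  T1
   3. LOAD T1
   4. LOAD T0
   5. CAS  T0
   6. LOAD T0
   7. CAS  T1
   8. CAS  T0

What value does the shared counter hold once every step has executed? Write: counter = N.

step 1: T1 LOAD ⇒ load; ctr=0 reg=0
step 2: T1 CAS ⇒ ok; ctr=1 reg=0
step 3: T1 LOAD ⇒ load; ctr=1 reg=1
step 4: T0 LOAD ⇒ load; ctr=1 reg=1
step 5: T0 CAS ⇒ ok; ctr=2 reg=1
step 6: T0 LOAD ⇒ load; ctr=2 reg=2
step 7: T1 CAS ⇒ retry; ctr=2 reg=1
step 8: T0 CAS ⇒ ok; ctr=3 reg=2

counter = 3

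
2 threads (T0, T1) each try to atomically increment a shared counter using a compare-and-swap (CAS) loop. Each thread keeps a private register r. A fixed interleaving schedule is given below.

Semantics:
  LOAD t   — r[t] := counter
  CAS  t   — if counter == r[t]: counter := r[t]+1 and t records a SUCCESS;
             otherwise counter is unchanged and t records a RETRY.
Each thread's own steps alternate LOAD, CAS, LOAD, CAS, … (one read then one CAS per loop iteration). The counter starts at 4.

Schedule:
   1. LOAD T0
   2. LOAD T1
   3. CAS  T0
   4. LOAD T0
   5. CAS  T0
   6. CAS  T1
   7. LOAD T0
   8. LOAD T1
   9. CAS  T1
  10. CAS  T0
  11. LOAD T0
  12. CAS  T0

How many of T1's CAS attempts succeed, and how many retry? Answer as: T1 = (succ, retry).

step 1: T0 LOAD ⇒ load; ctr=4 reg=4
step 2: T1 LOAD ⇒ load; ctr=4 reg=4
step 3: T0 CAS ⇒ ok; ctr=5 reg=4
step 4: T0 LOAD ⇒ load; ctr=5 reg=5
step 5: T0 CAS ⇒ ok; ctr=6 reg=5
step 6: T1 CAS ⇒ retry; ctr=6 reg=4
step 7: T0 LOAD ⇒ load; ctr=6 reg=6
step 8: T1 LOAD ⇒ load; ctr=6 reg=6
step 9: T1 CAS ⇒ ok; ctr=7 reg=6
step 10: T0 CAS ⇒ retry; ctr=7 reg=6
step 11: T0 LOAD ⇒ load; ctr=7 reg=7
step 12: T0 CAS ⇒ ok; ctr=8 reg=7

T1 = (1, 1)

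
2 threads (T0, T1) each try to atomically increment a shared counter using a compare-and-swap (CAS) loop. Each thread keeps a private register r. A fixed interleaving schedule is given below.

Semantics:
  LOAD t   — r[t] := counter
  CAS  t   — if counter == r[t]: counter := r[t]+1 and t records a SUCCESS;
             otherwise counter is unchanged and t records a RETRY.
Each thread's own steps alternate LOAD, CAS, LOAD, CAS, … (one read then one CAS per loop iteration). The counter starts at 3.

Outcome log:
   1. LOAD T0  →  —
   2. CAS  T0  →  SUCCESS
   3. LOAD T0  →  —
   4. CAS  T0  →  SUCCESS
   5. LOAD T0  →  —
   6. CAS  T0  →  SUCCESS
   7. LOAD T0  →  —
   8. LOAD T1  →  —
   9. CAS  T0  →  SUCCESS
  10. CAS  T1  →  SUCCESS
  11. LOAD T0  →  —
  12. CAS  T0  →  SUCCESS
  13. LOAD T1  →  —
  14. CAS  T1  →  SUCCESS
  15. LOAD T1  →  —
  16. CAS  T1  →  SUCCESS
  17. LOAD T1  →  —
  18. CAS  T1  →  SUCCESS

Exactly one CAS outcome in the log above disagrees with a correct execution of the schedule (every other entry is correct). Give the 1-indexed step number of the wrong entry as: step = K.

step = 10

Re-executing:
   1) LOAD T0:  M=3  r_T0=3
   2) CAS  T0:  M=4  r_T0=3 ✓
   3) LOAD T0:  M=4  r_T0=4
   4) CAS  T0:  M=5  r_T0=4 ✓
   5) LOAD T0:  M=5  r_T0=5
   6) CAS  T0:  M=6  r_T0=5 ✓
   7) LOAD T0:  M=6  r_T0=6
   8) LOAD T1:  M=6  r_T1=6
   9) CAS  T0:  M=7  r_T0=6 ✓
  10) CAS  T1:  M=7  r_T1=6 ✗
  11) LOAD T0:  M=7  r_T0=7
  12) CAS  T0:  M=8  r_T0=7 ✓
  13) LOAD T1:  M=8  r_T1=8
  14) CAS  T1:  M=9  r_T1=8 ✓
  15) LOAD T1:  M=9  r_T1=9
  16) CAS  T1:  M=10  r_T1=9 ✓
  17) LOAD T1:  M=10  r_T1=10
  18) CAS  T1:  M=11  r_T1=10 ✓
Log disagrees first at step 10.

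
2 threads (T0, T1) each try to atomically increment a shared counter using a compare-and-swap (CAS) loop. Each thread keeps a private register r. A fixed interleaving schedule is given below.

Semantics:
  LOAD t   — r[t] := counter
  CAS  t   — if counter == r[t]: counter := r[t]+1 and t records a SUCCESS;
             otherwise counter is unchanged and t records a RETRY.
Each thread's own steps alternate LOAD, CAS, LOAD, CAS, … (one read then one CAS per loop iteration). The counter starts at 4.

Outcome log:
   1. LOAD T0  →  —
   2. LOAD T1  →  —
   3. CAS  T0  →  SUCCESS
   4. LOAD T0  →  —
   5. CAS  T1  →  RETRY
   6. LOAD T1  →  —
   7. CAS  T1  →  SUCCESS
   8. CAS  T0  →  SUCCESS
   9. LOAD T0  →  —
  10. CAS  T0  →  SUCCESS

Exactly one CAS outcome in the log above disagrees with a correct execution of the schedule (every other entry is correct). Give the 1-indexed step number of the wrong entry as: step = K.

step = 8

Correct run:
[1] T0.load  rd  (counter 4, T0.r 4)
[2] T1.load  rd  (counter 4, T1.r 4)
[3] T0.cas  hit  (counter 5, T0.r 4)
[4] T0.load  rd  (counter 5, T0.r 5)
[5] T1.cas  miss  (counter 5, T1.r 4)
[6] T1.load  rd  (counter 5, T1.r 5)
[7] T1.cas  hit  (counter 6, T1.r 5)
[8] T0.cas  miss  (counter 6, T0.r 5)
[9] T0.load  rd  (counter 6, T0.r 6)
[10] T0.cas  hit  (counter 7, T0.r 6)
Log disagrees first at step 8.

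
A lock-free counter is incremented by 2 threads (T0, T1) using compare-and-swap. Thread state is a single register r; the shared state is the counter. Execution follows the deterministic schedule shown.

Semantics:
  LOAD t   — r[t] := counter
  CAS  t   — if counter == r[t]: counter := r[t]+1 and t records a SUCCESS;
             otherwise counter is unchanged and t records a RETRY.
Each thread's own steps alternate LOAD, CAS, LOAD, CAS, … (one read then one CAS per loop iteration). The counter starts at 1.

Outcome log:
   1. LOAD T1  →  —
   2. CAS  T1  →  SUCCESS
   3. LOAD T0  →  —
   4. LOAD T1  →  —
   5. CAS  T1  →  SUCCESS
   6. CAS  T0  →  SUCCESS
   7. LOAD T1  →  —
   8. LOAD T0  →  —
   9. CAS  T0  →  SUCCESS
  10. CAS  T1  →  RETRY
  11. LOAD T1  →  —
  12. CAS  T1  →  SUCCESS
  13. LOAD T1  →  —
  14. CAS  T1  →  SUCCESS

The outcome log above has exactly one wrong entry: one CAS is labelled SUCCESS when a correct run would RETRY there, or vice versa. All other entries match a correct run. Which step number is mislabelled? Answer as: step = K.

Reference trace:
1. LOAD T1 → mem=1 r[T1]=1 [LOAD]
2. CAS T1 → mem=2 r[T1]=1 [OK]
3. LOAD T0 → mem=2 r[T0]=2 [LOAD]
4. LOAD T1 → mem=2 r[T1]=2 [LOAD]
5. CAS T1 → mem=3 r[T1]=2 [OK]
6. CAS T0 → mem=3 r[T0]=2 [RETRY]
7. LOAD T1 → mem=3 r[T1]=3 [LOAD]
8. LOAD T0 → mem=3 r[T0]=3 [LOAD]
9. CAS T0 → mem=4 r[T0]=3 [OK]
10. CAS T1 → mem=4 r[T1]=3 [RETRY]
11. LOAD T1 → mem=4 r[T1]=4 [LOAD]
12. CAS T1 → mem=5 r[T1]=4 [OK]
13. LOAD T1 → mem=5 r[T1]=5 [LOAD]
14. CAS T1 → mem=6 r[T1]=5 [OK]
Mismatch at 6.

step = 6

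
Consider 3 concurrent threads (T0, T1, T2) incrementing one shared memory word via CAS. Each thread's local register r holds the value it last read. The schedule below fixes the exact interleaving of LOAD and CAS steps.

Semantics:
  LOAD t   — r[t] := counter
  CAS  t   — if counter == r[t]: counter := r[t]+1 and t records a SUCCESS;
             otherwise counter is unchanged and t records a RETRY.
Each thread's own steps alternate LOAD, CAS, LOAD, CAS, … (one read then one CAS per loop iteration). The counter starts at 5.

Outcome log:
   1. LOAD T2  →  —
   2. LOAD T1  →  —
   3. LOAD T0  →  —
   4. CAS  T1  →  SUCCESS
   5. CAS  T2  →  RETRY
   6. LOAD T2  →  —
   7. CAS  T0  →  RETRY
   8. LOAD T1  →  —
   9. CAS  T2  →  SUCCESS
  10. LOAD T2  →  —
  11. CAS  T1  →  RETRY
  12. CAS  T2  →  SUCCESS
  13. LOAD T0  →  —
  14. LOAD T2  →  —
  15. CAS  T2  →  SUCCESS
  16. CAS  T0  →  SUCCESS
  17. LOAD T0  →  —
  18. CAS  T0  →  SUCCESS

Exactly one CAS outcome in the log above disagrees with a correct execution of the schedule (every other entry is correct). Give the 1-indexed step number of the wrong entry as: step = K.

step = 16

Reference trace:
#1 T2 reads 5
#2 T1 reads 5
#3 T0 reads 5
#4 T1 CAS(5→6) writes; counter now 6
#5 T2 CAS(5→6) fails; counter now 6
#6 T2 reads 6
#7 T0 CAS(5→6) fails; counter now 6
#8 T1 reads 6
#9 T2 CAS(6→7) writes; counter now 7
#10 T2 reads 7
#11 T1 CAS(6→7) fails; counter now 7
#12 T2 CAS(7→8) writes; counter now 8
#13 T0 reads 8
#14 T2 reads 8
#15 T2 CAS(8→9) writes; counter now 9
#16 T0 CAS(8→9) fails; counter now 9
#17 T0 reads 9
#18 T0 CAS(9→10) writes; counter now 10
Log disagrees first at step 16.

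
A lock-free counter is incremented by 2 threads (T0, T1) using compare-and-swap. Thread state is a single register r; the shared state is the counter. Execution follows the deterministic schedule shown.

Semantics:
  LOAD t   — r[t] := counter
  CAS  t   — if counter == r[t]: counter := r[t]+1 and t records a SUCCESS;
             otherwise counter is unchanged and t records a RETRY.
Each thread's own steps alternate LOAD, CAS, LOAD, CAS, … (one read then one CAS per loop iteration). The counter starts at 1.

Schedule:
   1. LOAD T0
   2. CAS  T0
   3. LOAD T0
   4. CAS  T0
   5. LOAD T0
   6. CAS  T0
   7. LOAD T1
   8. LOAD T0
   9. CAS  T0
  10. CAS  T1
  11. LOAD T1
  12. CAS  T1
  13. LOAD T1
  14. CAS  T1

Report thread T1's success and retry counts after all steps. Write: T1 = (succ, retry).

1. LOAD T0 → mem=1 r[T0]=1 [LOAD]
2. CAS T0 → mem=2 r[T0]=1 [OK]
3. LOAD T0 → mem=2 r[T0]=2 [LOAD]
4. CAS T0 → mem=3 r[T0]=2 [OK]
5. LOAD T0 → mem=3 r[T0]=3 [LOAD]
6. CAS T0 → mem=4 r[T0]=3 [OK]
7. LOAD T1 → mem=4 r[T1]=4 [LOAD]
8. LOAD T0 → mem=4 r[T0]=4 [LOAD]
9. CAS T0 → mem=5 r[T0]=4 [OK]
10. CAS T1 → mem=5 r[T1]=4 [RETRY]
11. LOAD T1 → mem=5 r[T1]=5 [LOAD]
12. CAS T1 → mem=6 r[T1]=5 [OK]
13. LOAD T1 → mem=6 r[T1]=6 [LOAD]
14. CAS T1 → mem=7 r[T1]=6 [OK]

T1 = (2, 1)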